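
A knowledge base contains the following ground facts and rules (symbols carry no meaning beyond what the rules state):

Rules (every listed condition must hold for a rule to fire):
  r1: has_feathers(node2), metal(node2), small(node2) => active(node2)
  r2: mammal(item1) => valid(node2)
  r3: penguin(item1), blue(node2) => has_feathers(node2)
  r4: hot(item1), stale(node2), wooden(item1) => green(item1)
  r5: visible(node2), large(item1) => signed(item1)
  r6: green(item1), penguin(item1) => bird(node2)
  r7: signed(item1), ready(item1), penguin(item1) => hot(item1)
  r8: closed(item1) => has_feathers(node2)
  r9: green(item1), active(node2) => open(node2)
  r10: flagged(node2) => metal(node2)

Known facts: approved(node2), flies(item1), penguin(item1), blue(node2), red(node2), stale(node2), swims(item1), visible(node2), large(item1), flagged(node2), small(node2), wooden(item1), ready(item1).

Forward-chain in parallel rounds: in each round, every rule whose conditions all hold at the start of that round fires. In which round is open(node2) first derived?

Round 1 — r3, r5, r10, derive has_feathers(node2), signed(item1), metal(node2).
Round 2 — r1, r7, derive active(node2), hot(item1).
Round 3 — r4, derive green(item1).
Round 4 — r6, r9, derive bird(node2), open(node2).
open(node2) first appears in round 4.

4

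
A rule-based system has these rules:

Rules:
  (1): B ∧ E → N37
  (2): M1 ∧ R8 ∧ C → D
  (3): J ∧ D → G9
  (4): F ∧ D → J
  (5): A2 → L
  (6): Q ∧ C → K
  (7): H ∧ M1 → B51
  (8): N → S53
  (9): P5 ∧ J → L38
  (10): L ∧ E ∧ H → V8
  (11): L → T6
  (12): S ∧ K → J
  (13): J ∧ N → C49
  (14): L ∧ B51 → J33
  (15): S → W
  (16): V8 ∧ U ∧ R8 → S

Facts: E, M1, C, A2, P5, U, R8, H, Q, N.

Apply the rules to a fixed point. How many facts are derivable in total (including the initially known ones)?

24

Round 1 fires (2), (5), (6), (7), (8), giving D, L, K, B51, S53.
Round 2 fires (10), (11), (14), giving V8, T6, J33.
Round 3 fires (16), giving S.
Round 4 fires (12), (15), giving J, W.
Round 5 fires (3), (9), (13), giving G9, L38, C49.
Closure: {A2, B51, C, C49, D, E, G9, H, J, J33, K, L, L38, M1, N, P5, Q, R8, S, S53, T6, U, V8, W} — 24 facts.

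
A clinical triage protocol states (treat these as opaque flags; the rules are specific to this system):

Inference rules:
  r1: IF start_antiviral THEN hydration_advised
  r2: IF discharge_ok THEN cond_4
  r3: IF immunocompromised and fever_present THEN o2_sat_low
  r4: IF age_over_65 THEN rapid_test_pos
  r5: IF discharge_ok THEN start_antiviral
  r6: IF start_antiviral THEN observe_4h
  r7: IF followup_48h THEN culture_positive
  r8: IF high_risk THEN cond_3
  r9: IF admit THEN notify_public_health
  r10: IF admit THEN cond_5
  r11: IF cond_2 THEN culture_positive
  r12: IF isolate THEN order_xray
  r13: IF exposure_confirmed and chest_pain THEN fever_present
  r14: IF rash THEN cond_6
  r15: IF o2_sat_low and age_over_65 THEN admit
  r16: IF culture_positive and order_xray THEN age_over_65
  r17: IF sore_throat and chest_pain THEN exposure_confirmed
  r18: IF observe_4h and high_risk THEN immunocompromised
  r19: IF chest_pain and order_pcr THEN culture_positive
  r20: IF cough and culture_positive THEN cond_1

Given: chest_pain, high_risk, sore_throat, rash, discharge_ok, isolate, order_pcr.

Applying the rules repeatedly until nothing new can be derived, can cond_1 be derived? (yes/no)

no

Round 1 — r2, r5, r8, r12, r14, r17, r19, derive cond_4, start_antiviral, cond_3, order_xray, cond_6, exposure_confirmed, culture_positive.
Round 2 — r1, r6, r13, r16, derive hydration_advised, observe_4h, fever_present, age_over_65.
Round 3 — r4, r18, derive rapid_test_pos, immunocompromised.
Round 4 — r3, derive o2_sat_low.
Round 5 — r15, derive admit.
Round 6 — r9, r10, derive notify_public_health, cond_5.
Fixed point reached. cond_1 is concluded only by r20; r20 needs cough (never derived).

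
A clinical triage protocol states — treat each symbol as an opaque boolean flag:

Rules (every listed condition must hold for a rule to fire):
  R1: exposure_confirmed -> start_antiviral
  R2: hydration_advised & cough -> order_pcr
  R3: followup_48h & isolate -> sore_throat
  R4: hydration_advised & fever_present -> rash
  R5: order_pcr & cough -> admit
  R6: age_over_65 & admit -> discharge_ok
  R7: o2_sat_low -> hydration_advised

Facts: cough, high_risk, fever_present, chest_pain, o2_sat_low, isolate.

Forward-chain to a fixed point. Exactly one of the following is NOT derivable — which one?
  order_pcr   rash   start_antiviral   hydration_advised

Round 1 — R7, derive hydration_advised.
Round 2 — R2, R4, derive order_pcr, rash.
Round 3 — R5, derive admit.
Derived: order_pcr (round 2), hydration_advised (round 1), rash (round 2). start_antiviral never appears in any round.

start_antiviral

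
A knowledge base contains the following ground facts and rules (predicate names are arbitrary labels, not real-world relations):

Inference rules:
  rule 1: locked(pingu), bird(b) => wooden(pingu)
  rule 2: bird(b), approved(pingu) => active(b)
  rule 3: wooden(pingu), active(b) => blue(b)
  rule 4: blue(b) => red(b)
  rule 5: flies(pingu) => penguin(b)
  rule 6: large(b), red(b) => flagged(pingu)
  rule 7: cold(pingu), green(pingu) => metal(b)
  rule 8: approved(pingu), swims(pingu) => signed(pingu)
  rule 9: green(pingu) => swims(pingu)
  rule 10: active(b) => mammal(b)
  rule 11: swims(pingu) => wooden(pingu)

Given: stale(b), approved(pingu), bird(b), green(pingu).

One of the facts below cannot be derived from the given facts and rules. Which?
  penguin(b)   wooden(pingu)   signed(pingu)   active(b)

penguin(b)

Round 1: rule 2 [bird(b), approved(pingu) => active(b)]; rule 9 [green(pingu) => swims(pingu)]. Adds active(b), swims(pingu).
Round 2: rule 8 [approved(pingu), swims(pingu) => signed(pingu)]; rule 10 [active(b) => mammal(b)]; rule 11 [swims(pingu) => wooden(pingu)]. Adds signed(pingu), mammal(b), wooden(pingu).
Round 3: rule 3 [wooden(pingu), active(b) => blue(b)]. Adds blue(b).
Round 4: rule 4 [blue(b) => red(b)]. Adds red(b).
Derived: signed(pingu) (round 2), active(b) (round 1), wooden(pingu) (round 2). penguin(b) never appears in any round.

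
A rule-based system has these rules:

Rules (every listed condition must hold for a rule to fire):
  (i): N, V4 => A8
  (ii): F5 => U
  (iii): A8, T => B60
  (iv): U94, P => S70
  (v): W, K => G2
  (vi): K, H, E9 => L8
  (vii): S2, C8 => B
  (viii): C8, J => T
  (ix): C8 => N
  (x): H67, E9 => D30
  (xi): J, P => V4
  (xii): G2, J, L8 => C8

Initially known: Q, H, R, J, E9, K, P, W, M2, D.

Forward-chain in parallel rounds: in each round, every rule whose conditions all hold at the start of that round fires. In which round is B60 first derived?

Round 1 fires (v), (vi), (xi), giving G2, L8, V4.
Round 2 fires (xii), giving C8.
Round 3 fires (viii), (ix), giving T, N.
Round 4 fires (i), giving A8.
Round 5 fires (iii), giving B60.
B60 first appears in round 5.

5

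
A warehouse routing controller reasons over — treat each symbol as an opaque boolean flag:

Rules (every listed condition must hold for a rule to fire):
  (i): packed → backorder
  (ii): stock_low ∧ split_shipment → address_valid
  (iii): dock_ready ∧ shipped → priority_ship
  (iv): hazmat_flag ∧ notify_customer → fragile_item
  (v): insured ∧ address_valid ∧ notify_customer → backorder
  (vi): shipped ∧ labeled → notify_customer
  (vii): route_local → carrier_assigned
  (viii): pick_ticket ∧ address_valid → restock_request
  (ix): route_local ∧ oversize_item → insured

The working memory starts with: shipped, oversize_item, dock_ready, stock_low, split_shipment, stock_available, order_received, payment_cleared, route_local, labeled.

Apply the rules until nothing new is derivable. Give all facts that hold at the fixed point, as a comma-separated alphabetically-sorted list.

address_valid, backorder, carrier_assigned, dock_ready, insured, labeled, notify_customer, order_received, oversize_item, payment_cleared, priority_ship, route_local, shipped, split_shipment, stock_available, stock_low

Round 1: (ii) [stock_low ∧ split_shipment → address_valid]; (iii) [dock_ready ∧ shipped → priority_ship]; (vi) [shipped ∧ labeled → notify_customer]; (vii) [route_local → carrier_assigned]; (ix) [route_local ∧ oversize_item → insured]. Adds address_valid, priority_ship, notify_customer, carrier_assigned, insured.
Round 2: (v) [insured ∧ address_valid ∧ notify_customer → backorder]. Adds backorder.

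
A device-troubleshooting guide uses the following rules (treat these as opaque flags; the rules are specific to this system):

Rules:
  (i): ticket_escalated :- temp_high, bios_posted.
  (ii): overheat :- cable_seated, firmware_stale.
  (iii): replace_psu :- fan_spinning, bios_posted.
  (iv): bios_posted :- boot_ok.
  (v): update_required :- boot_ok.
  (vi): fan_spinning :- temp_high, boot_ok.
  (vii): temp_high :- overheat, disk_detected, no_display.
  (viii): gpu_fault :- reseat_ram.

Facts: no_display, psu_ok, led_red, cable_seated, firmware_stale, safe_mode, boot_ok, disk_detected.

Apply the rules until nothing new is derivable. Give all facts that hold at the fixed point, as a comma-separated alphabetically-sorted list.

[1] (ii) [overheat :- cable_seated, firmware_stale.]; (iv) [bios_posted :- boot_ok.]; (v) [update_required :- boot_ok.]. ⇒ new: overheat, bios_posted, update_required.
[2] (vii) [temp_high :- overheat, disk_detected, no_display.]. ⇒ new: temp_high.
[3] (i) [ticket_escalated :- temp_high, bios_posted.]; (vi) [fan_spinning :- temp_high, boot_ok.]. ⇒ new: ticket_escalated, fan_spinning.
[4] (iii) [replace_psu :- fan_spinning, bios_posted.]. ⇒ new: replace_psu.

bios_posted, boot_ok, cable_seated, disk_detected, fan_spinning, firmware_stale, led_red, no_display, overheat, psu_ok, replace_psu, safe_mode, temp_high, ticket_escalated, update_required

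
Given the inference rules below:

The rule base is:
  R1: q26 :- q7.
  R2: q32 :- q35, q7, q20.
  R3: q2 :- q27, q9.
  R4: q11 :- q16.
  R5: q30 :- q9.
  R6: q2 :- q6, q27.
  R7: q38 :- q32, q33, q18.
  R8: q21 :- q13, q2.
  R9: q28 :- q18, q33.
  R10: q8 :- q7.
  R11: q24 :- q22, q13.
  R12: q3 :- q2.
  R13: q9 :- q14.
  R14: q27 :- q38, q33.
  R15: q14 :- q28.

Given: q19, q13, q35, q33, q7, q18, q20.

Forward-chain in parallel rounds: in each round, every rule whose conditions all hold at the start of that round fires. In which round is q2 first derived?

4

Round 1: R1 [q26 :- q7.]; R2 [q32 :- q35, q7, q20.]; R9 [q28 :- q18, q33.]; R10 [q8 :- q7.]. New: q26, q32, q28, q8.
Round 2: R7 [q38 :- q32, q33, q18.]; R15 [q14 :- q28.]. New: q38, q14.
Round 3: R13 [q9 :- q14.]; R14 [q27 :- q38, q33.]. New: q9, q27.
Round 4: R3 [q2 :- q27, q9.]; R5 [q30 :- q9.]. New: q2, q30.
q2 first appears in round 4.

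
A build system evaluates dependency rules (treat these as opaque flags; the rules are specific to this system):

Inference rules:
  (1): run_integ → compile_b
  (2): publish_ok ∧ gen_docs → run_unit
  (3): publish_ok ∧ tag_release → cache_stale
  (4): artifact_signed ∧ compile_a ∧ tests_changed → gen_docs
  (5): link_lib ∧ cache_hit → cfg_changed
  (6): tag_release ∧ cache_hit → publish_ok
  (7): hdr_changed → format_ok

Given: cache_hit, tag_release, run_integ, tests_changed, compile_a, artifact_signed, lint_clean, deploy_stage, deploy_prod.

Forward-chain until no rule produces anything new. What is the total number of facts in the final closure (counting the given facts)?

14

Round 1 — (1), (4), (6), derive compile_b, gen_docs, publish_ok.
Round 2 — (2), (3), derive run_unit, cache_stale.
Closure: {artifact_signed, cache_hit, cache_stale, compile_a, compile_b, deploy_prod, deploy_stage, gen_docs, lint_clean, publish_ok, run_integ, run_unit, tag_release, tests_changed} — 14 facts.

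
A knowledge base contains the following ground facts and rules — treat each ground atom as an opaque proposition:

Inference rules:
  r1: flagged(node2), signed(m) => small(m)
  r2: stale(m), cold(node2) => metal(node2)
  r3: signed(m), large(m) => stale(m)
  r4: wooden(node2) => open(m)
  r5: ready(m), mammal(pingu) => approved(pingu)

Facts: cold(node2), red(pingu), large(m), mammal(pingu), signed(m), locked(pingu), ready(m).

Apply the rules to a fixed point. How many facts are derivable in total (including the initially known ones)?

Round 1 — r3, r5, derive stale(m), approved(pingu).
Round 2 — r2, derive metal(node2).
Closure: {approved(pingu), cold(node2), large(m), locked(pingu), mammal(pingu), metal(node2), ready(m), red(pingu), signed(m), stale(m)} — 10 facts.

10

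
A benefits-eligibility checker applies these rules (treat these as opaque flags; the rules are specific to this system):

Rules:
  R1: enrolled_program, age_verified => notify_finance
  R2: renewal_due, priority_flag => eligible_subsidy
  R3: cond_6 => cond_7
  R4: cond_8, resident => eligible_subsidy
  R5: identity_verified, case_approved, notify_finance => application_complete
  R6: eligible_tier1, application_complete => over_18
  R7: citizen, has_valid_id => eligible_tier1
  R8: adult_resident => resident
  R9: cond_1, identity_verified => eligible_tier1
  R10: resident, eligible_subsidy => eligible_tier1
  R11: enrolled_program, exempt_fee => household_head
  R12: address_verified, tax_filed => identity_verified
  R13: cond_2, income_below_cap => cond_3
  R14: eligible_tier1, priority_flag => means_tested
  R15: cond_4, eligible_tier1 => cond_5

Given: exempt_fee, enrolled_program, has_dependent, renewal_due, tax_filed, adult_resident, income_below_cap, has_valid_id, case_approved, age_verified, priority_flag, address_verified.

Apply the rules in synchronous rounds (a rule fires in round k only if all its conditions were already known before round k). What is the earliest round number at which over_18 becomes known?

Round 1 fires R1, R2, R8, R11, R12, giving notify_finance, eligible_subsidy, resident, household_head, identity_verified.
Round 2 fires R5, R10, giving application_complete, eligible_tier1.
Round 3 fires R6, R14, giving over_18, means_tested.
over_18 first appears in round 3.

3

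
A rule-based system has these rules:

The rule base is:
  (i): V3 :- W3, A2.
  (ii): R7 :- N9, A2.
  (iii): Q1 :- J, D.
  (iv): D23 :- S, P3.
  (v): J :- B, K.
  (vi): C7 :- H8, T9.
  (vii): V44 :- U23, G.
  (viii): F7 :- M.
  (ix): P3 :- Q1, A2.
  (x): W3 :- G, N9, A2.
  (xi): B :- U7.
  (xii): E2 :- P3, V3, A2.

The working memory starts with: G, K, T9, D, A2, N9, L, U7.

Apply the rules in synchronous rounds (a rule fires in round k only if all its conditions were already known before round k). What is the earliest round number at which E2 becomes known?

5

[1] (ii) [R7 :- N9, A2.]; (x) [W3 :- G, N9, A2.]; (xi) [B :- U7.]. ⇒ new: R7, W3, B.
[2] (i) [V3 :- W3, A2.]; (v) [J :- B, K.]. ⇒ new: V3, J.
[3] (iii) [Q1 :- J, D.]. ⇒ new: Q1.
[4] (ix) [P3 :- Q1, A2.]. ⇒ new: P3.
[5] (xii) [E2 :- P3, V3, A2.]. ⇒ new: E2.
E2 first appears in round 5.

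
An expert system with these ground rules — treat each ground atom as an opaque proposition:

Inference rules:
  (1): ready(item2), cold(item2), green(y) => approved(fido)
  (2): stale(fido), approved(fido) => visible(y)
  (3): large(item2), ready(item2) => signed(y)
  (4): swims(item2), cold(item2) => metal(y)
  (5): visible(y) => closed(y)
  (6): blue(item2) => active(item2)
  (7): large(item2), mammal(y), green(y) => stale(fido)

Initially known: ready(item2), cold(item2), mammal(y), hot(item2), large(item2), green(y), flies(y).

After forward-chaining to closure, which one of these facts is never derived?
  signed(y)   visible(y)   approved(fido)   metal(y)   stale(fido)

Round 1 — (1), (3), (7), derive approved(fido), signed(y), stale(fido).
Round 2 — (2), derive visible(y).
Round 3 — (5), derive closed(y).
Derived: approved(fido) (round 1), visible(y) (round 2), stale(fido) (round 1), signed(y) (round 1). metal(y) never appears in any round.

metal(y)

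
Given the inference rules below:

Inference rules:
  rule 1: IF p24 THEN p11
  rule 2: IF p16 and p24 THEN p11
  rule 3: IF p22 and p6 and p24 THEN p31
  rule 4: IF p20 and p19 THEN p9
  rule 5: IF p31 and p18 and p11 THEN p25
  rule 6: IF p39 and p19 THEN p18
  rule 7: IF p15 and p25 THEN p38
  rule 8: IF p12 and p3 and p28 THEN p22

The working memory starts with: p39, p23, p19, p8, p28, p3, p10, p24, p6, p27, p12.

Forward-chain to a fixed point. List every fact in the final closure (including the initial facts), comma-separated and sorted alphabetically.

Round 1: rule 1 [IF p24 THEN p11]; rule 6 [IF p39 and p19 THEN p18]; rule 8 [IF p12 and p3 and p28 THEN p22]. Adds p11, p18, p22.
Round 2: rule 3 [IF p22 and p6 and p24 THEN p31]. Adds p31.
Round 3: rule 5 [IF p31 and p18 and p11 THEN p25]. Adds p25.

p10, p11, p12, p18, p19, p22, p23, p24, p25, p27, p28, p3, p31, p39, p6, p8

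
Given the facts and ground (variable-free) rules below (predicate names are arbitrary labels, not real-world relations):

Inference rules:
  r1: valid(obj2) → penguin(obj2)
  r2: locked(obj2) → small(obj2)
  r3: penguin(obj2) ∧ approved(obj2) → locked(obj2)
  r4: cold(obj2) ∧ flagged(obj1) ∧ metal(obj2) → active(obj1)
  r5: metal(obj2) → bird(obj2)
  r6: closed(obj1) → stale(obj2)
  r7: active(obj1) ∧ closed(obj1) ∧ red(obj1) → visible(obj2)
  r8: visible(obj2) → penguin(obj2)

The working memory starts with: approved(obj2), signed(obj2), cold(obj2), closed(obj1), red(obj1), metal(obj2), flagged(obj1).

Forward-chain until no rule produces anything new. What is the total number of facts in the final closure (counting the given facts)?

14

Round 1: r4 [cold(obj2) ∧ flagged(obj1) ∧ metal(obj2) → active(obj1)]; r5 [metal(obj2) → bird(obj2)]; r6 [closed(obj1) → stale(obj2)]. Adds active(obj1), bird(obj2), stale(obj2).
Round 2: r7 [active(obj1) ∧ closed(obj1) ∧ red(obj1) → visible(obj2)]. Adds visible(obj2).
Round 3: r8 [visible(obj2) → penguin(obj2)]. Adds penguin(obj2).
Round 4: r3 [penguin(obj2) ∧ approved(obj2) → locked(obj2)]. Adds locked(obj2).
Round 5: r2 [locked(obj2) → small(obj2)]. Adds small(obj2).
Closure: {active(obj1), approved(obj2), bird(obj2), closed(obj1), cold(obj2), flagged(obj1), locked(obj2), metal(obj2), penguin(obj2), red(obj1), signed(obj2), small(obj2), stale(obj2), visible(obj2)} — 14 facts.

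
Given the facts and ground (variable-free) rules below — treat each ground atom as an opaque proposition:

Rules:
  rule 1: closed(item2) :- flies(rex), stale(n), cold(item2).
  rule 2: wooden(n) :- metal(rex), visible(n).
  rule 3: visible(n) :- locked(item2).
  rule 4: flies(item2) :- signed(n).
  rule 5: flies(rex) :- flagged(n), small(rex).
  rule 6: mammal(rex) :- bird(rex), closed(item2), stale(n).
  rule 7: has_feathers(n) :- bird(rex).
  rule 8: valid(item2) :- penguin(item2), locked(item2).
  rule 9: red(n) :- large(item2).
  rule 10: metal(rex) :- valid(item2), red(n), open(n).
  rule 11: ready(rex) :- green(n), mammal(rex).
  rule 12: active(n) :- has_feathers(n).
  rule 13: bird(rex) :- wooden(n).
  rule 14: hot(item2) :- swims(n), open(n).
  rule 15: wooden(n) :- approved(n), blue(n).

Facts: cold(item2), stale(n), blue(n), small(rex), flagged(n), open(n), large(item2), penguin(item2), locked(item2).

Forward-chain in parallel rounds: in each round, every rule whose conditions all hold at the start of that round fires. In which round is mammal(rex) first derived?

Round 1: rule 3 [visible(n) :- locked(item2).]; rule 5 [flies(rex) :- flagged(n), small(rex).]; rule 8 [valid(item2) :- penguin(item2), locked(item2).]; rule 9 [red(n) :- large(item2).]. Adds visible(n), flies(rex), valid(item2), red(n).
Round 2: rule 1 [closed(item2) :- flies(rex), stale(n), cold(item2).]; rule 10 [metal(rex) :- valid(item2), red(n), open(n).]. Adds closed(item2), metal(rex).
Round 3: rule 2 [wooden(n) :- metal(rex), visible(n).]. Adds wooden(n).
Round 4: rule 13 [bird(rex) :- wooden(n).]. Adds bird(rex).
Round 5: rule 6 [mammal(rex) :- bird(rex), closed(item2), stale(n).]; rule 7 [has_feathers(n) :- bird(rex).]. Adds mammal(rex), has_feathers(n).
mammal(rex) first appears in round 5.

5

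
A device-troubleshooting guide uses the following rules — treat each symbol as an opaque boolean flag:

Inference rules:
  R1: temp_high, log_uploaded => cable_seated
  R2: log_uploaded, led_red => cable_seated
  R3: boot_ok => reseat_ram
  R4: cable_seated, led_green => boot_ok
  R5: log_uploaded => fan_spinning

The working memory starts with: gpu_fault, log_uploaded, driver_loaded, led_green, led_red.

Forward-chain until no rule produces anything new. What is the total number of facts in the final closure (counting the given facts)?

Round 1: R2 [log_uploaded, led_red => cable_seated]; R5 [log_uploaded => fan_spinning]. New: cable_seated, fan_spinning.
Round 2: R4 [cable_seated, led_green => boot_ok]. New: boot_ok.
Round 3: R3 [boot_ok => reseat_ram]. New: reseat_ram.
Closure: {boot_ok, cable_seated, driver_loaded, fan_spinning, gpu_fault, led_green, led_red, log_uploaded, reseat_ram} — 9 facts.

9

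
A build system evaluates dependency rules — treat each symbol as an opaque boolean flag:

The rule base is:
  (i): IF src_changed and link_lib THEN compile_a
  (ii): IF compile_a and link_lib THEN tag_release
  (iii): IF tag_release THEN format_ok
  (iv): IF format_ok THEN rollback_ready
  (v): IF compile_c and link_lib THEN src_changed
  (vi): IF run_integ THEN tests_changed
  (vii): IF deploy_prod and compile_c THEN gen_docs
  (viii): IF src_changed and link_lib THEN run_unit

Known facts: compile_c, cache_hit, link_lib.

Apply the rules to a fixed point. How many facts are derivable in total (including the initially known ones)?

9

Round 1 — (v), derive src_changed.
Round 2 — (i), (viii), derive compile_a, run_unit.
Round 3 — (ii), derive tag_release.
Round 4 — (iii), derive format_ok.
Round 5 — (iv), derive rollback_ready.
Closure: {cache_hit, compile_a, compile_c, format_ok, link_lib, rollback_ready, run_unit, src_changed, tag_release} — 9 facts.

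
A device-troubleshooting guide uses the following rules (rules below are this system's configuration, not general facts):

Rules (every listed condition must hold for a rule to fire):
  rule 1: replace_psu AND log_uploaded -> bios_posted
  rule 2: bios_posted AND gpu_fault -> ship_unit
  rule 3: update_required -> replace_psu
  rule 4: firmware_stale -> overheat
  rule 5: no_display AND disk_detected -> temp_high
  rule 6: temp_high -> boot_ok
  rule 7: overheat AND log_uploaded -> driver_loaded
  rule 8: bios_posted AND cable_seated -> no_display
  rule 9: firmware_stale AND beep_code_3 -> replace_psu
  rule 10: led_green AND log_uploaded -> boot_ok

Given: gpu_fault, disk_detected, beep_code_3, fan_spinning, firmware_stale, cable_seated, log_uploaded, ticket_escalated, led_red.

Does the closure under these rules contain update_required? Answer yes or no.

Round 1 fires rule 4, rule 9, giving overheat, replace_psu.
Round 2 fires rule 1, rule 7, giving bios_posted, driver_loaded.
Round 3 fires rule 2, rule 8, giving ship_unit, no_display.
Round 4 fires rule 5, giving temp_high.
Round 5 fires rule 6, giving boot_ok.
Fixed point reached. No rule has update_required as a consequent, and it is not given.

no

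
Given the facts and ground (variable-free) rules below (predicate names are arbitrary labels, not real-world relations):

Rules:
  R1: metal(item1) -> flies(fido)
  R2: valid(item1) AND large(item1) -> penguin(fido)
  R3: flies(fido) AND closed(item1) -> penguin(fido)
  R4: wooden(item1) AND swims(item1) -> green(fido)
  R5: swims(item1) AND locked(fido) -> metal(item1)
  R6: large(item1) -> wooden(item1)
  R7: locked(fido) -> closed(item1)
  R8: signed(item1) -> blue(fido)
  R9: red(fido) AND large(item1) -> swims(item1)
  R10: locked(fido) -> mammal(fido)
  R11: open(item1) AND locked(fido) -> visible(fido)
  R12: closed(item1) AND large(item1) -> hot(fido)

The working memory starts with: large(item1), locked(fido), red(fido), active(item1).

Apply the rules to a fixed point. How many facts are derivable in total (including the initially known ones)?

13

[1] R6 [large(item1) -> wooden(item1)]; R7 [locked(fido) -> closed(item1)]; R9 [red(fido) AND large(item1) -> swims(item1)]; R10 [locked(fido) -> mammal(fido)]. ⇒ new: wooden(item1), closed(item1), swims(item1), mammal(fido).
[2] R4 [wooden(item1) AND swims(item1) -> green(fido)]; R5 [swims(item1) AND locked(fido) -> metal(item1)]; R12 [closed(item1) AND large(item1) -> hot(fido)]. ⇒ new: green(fido), metal(item1), hot(fido).
[3] R1 [metal(item1) -> flies(fido)]. ⇒ new: flies(fido).
[4] R3 [flies(fido) AND closed(item1) -> penguin(fido)]. ⇒ new: penguin(fido).
Closure: {active(item1), closed(item1), flies(fido), green(fido), hot(fido), large(item1), locked(fido), mammal(fido), metal(item1), penguin(fido), red(fido), swims(item1), wooden(item1)} — 13 facts.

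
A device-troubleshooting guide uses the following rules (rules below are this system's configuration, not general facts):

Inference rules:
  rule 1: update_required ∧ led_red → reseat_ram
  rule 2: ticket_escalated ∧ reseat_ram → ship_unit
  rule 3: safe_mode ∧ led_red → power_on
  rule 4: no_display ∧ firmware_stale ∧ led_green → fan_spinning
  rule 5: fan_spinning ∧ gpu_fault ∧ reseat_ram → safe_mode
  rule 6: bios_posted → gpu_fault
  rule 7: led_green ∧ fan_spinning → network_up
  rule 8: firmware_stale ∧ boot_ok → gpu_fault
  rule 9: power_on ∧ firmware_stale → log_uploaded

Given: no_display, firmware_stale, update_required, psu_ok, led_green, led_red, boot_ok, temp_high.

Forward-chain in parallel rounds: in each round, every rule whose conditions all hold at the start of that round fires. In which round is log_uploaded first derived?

Round 1 fires rule 1, rule 4, rule 8, giving reseat_ram, fan_spinning, gpu_fault.
Round 2 fires rule 5, rule 7, giving safe_mode, network_up.
Round 3 fires rule 3, giving power_on.
Round 4 fires rule 9, giving log_uploaded.
log_uploaded first appears in round 4.

4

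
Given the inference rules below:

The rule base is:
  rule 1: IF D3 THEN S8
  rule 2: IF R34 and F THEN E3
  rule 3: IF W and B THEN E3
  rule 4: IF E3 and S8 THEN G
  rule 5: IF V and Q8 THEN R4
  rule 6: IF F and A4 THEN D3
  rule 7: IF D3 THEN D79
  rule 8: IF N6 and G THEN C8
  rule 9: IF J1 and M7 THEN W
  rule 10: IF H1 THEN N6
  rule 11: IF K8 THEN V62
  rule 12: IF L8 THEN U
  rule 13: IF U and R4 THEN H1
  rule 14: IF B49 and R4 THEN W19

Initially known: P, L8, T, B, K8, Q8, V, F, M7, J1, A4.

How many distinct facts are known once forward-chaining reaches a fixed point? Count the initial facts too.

23

Round 1: rule 5 [IF V and Q8 THEN R4]; rule 6 [IF F and A4 THEN D3]; rule 9 [IF J1 and M7 THEN W]; rule 11 [IF K8 THEN V62]; rule 12 [IF L8 THEN U]. Adds R4, D3, W, V62, U.
Round 2: rule 1 [IF D3 THEN S8]; rule 3 [IF W and B THEN E3]; rule 7 [IF D3 THEN D79]; rule 13 [IF U and R4 THEN H1]. Adds S8, E3, D79, H1.
Round 3: rule 4 [IF E3 and S8 THEN G]; rule 10 [IF H1 THEN N6]. Adds G, N6.
Round 4: rule 8 [IF N6 and G THEN C8]. Adds C8.
Closure: {A4, B, C8, D3, D79, E3, F, G, H1, J1, K8, L8, M7, N6, P, Q8, R4, S8, T, U, V, V62, W} — 23 facts.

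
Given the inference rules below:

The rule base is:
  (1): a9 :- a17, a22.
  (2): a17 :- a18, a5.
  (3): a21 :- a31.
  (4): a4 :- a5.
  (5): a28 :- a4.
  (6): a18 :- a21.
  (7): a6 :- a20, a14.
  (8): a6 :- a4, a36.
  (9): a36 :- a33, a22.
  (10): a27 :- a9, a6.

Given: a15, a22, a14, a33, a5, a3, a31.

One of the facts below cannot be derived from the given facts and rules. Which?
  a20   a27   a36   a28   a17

a20

Round 1 fires (3), (4), (9), giving a21, a4, a36.
Round 2 fires (5), (6), (8), giving a28, a18, a6.
Round 3 fires (2), giving a17.
Round 4 fires (1), giving a9.
Round 5 fires (10), giving a27.
Derived: a36 (round 1), a27 (round 5), a28 (round 2), a17 (round 3). a20 never appears in any round.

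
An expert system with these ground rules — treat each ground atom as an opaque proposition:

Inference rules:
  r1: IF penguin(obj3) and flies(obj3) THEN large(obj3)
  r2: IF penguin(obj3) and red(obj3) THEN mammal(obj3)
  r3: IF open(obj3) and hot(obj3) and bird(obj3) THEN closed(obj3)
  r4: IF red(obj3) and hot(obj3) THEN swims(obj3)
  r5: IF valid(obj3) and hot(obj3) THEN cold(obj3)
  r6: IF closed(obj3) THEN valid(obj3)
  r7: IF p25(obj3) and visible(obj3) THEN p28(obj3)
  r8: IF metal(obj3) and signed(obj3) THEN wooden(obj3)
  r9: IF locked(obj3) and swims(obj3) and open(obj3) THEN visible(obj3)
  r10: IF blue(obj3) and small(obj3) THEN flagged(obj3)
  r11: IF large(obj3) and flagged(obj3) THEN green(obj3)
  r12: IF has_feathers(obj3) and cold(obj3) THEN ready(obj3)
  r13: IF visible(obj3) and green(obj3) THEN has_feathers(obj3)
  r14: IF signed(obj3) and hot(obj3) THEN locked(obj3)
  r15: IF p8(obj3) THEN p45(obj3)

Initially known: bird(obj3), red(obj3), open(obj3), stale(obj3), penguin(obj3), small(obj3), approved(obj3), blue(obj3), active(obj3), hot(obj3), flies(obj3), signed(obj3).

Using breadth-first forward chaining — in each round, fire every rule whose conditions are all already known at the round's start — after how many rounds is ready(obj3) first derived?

Round 1 fires r1, r2, r3, r4, r10, r14, giving large(obj3), mammal(obj3), closed(obj3), swims(obj3), flagged(obj3), locked(obj3).
Round 2 fires r6, r9, r11, giving valid(obj3), visible(obj3), green(obj3).
Round 3 fires r5, r13, giving cold(obj3), has_feathers(obj3).
Round 4 fires r12, giving ready(obj3).
ready(obj3) first appears in round 4.

4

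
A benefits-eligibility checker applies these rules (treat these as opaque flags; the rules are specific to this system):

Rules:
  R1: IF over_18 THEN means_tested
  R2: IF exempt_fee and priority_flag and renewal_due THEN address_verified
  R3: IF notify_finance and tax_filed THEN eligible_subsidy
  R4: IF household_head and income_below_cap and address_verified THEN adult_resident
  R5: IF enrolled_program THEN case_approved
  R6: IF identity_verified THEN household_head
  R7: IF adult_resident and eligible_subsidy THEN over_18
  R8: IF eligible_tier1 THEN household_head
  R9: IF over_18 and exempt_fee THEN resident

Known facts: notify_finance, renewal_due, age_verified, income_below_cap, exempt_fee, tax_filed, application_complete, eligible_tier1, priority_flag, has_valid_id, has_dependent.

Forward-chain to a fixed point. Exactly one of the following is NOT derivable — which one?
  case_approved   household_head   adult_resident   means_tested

Round 1 fires R2, R3, R8, giving address_verified, eligible_subsidy, household_head.
Round 2 fires R4, giving adult_resident.
Round 3 fires R7, giving over_18.
Round 4 fires R1, R9, giving means_tested, resident.
Derived: household_head (round 1), means_tested (round 4), adult_resident (round 2). case_approved never appears in any round.

case_approved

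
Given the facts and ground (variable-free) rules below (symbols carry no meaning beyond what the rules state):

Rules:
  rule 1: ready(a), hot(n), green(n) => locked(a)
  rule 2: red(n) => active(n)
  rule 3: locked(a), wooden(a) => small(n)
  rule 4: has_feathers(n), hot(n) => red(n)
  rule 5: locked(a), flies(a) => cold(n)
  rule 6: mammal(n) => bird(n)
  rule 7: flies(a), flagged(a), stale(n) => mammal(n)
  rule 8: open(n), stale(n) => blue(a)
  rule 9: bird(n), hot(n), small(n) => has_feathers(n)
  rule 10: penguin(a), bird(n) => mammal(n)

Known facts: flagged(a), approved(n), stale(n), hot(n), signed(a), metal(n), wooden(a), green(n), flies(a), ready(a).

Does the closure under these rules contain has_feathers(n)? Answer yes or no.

yes

[1] rule 1 [ready(a), hot(n), green(n) => locked(a)]; rule 7 [flies(a), flagged(a), stale(n) => mammal(n)]. ⇒ new: locked(a), mammal(n).
[2] rule 3 [locked(a), wooden(a) => small(n)]; rule 5 [locked(a), flies(a) => cold(n)]; rule 6 [mammal(n) => bird(n)]. ⇒ new: small(n), cold(n), bird(n).
[3] rule 9 [bird(n), hot(n), small(n) => has_feathers(n)]. ⇒ new: has_feathers(n).
[4] rule 4 [has_feathers(n), hot(n) => red(n)]. ⇒ new: red(n).
[5] rule 2 [red(n) => active(n)]. ⇒ new: active(n).
has_feathers(n) appears in round 3, so it is derivable.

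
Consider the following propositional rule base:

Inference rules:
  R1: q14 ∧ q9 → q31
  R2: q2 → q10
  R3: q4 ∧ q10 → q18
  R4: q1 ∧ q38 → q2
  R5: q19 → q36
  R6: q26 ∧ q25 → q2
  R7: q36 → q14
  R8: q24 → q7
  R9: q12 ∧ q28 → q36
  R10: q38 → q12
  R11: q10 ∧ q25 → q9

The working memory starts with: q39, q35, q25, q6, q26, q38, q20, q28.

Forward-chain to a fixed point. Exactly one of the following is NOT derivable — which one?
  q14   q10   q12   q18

q18

[1] R6 [q26 ∧ q25 → q2]; R10 [q38 → q12]. ⇒ new: q2, q12.
[2] R2 [q2 → q10]; R9 [q12 ∧ q28 → q36]. ⇒ new: q10, q36.
[3] R7 [q36 → q14]; R11 [q10 ∧ q25 → q9]. ⇒ new: q14, q9.
[4] R1 [q14 ∧ q9 → q31]. ⇒ new: q31.
Derived: q12 (round 1), q10 (round 2), q14 (round 3). q18 never appears in any round.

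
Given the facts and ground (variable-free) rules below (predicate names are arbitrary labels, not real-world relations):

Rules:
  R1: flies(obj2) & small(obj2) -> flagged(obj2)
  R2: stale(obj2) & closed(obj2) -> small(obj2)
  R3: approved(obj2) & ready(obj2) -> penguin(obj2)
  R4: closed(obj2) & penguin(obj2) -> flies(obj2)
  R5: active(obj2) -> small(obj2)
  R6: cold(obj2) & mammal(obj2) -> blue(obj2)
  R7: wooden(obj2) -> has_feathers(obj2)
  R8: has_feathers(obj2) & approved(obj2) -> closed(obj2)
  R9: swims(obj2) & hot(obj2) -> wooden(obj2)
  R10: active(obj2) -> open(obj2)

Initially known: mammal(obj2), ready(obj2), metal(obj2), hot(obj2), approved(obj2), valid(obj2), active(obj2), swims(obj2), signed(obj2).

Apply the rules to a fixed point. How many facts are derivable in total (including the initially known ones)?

Round 1: R3 [approved(obj2) & ready(obj2) -> penguin(obj2)]; R5 [active(obj2) -> small(obj2)]; R9 [swims(obj2) & hot(obj2) -> wooden(obj2)]; R10 [active(obj2) -> open(obj2)]. Adds penguin(obj2), small(obj2), wooden(obj2), open(obj2).
Round 2: R7 [wooden(obj2) -> has_feathers(obj2)]. Adds has_feathers(obj2).
Round 3: R8 [has_feathers(obj2) & approved(obj2) -> closed(obj2)]. Adds closed(obj2).
Round 4: R4 [closed(obj2) & penguin(obj2) -> flies(obj2)]. Adds flies(obj2).
Round 5: R1 [flies(obj2) & small(obj2) -> flagged(obj2)]. Adds flagged(obj2).
Closure: {active(obj2), approved(obj2), closed(obj2), flagged(obj2), flies(obj2), has_feathers(obj2), hot(obj2), mammal(obj2), metal(obj2), open(obj2), penguin(obj2), ready(obj2), signed(obj2), small(obj2), swims(obj2), valid(obj2), wooden(obj2)} — 17 facts.

17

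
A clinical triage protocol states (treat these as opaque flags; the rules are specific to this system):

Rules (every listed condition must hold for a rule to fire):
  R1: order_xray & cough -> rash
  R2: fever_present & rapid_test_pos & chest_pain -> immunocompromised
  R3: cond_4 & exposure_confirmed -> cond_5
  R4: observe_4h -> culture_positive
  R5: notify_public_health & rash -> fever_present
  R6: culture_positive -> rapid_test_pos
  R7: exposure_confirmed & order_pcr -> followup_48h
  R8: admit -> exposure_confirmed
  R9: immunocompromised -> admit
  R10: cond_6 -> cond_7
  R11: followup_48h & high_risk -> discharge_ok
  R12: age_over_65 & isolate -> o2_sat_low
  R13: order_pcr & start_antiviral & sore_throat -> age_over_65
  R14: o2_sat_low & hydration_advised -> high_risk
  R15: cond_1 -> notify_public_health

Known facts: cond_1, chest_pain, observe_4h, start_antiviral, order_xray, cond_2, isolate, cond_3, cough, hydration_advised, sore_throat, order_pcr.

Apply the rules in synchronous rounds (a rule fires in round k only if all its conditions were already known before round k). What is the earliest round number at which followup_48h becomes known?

6

Round 1: R1 [order_xray & cough -> rash]; R4 [observe_4h -> culture_positive]; R13 [order_pcr & start_antiviral & sore_throat -> age_over_65]; R15 [cond_1 -> notify_public_health]. Adds rash, culture_positive, age_over_65, notify_public_health.
Round 2: R5 [notify_public_health & rash -> fever_present]; R6 [culture_positive -> rapid_test_pos]; R12 [age_over_65 & isolate -> o2_sat_low]. Adds fever_present, rapid_test_pos, o2_sat_low.
Round 3: R2 [fever_present & rapid_test_pos & chest_pain -> immunocompromised]; R14 [o2_sat_low & hydration_advised -> high_risk]. Adds immunocompromised, high_risk.
Round 4: R9 [immunocompromised -> admit]. Adds admit.
Round 5: R8 [admit -> exposure_confirmed]. Adds exposure_confirmed.
Round 6: R7 [exposure_confirmed & order_pcr -> followup_48h]. Adds followup_48h.
followup_48h first appears in round 6.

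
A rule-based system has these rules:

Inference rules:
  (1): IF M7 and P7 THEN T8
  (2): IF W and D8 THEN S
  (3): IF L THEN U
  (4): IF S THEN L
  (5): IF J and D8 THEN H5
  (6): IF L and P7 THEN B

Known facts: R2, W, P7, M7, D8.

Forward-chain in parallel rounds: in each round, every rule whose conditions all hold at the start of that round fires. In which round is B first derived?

3

[1] (1) [IF M7 and P7 THEN T8]; (2) [IF W and D8 THEN S]. ⇒ new: T8, S.
[2] (4) [IF S THEN L]. ⇒ new: L.
[3] (3) [IF L THEN U]; (6) [IF L and P7 THEN B]. ⇒ new: U, B.
B first appears in round 3.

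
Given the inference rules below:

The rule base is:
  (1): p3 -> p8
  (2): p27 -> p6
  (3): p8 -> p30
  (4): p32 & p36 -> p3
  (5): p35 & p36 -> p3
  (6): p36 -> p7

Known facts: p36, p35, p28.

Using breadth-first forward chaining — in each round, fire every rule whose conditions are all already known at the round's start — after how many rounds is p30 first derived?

3

Round 1: (5) [p35 & p36 -> p3]; (6) [p36 -> p7]. New: p3, p7.
Round 2: (1) [p3 -> p8]. New: p8.
Round 3: (3) [p8 -> p30]. New: p30.
p30 first appears in round 3.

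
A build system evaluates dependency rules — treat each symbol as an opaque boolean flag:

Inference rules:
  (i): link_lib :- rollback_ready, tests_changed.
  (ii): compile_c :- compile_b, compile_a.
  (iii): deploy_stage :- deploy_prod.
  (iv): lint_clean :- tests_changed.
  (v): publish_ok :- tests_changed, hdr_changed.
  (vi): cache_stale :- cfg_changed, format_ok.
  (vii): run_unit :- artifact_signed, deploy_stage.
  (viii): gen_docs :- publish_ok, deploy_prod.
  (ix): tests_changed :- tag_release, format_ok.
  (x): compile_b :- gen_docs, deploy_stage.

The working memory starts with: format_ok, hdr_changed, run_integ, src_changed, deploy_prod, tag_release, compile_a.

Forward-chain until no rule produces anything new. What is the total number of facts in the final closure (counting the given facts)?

14

Round 1: (iii) [deploy_stage :- deploy_prod.]; (ix) [tests_changed :- tag_release, format_ok.]. New: deploy_stage, tests_changed.
Round 2: (iv) [lint_clean :- tests_changed.]; (v) [publish_ok :- tests_changed, hdr_changed.]. New: lint_clean, publish_ok.
Round 3: (viii) [gen_docs :- publish_ok, deploy_prod.]. New: gen_docs.
Round 4: (x) [compile_b :- gen_docs, deploy_stage.]. New: compile_b.
Round 5: (ii) [compile_c :- compile_b, compile_a.]. New: compile_c.
Closure: {compile_a, compile_b, compile_c, deploy_prod, deploy_stage, format_ok, gen_docs, hdr_changed, lint_clean, publish_ok, run_integ, src_changed, tag_release, tests_changed} — 14 facts.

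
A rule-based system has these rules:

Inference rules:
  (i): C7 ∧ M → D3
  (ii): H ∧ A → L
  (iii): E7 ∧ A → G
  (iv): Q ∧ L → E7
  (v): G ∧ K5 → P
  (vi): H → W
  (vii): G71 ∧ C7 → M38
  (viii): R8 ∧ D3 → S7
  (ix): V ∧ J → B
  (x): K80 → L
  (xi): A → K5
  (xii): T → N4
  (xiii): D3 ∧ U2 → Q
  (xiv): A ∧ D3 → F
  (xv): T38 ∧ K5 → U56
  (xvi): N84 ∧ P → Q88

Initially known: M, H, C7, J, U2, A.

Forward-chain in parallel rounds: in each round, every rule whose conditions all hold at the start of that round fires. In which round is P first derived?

5

Round 1 — (i), (ii), (vi), (xi), derive D3, L, W, K5.
Round 2 — (xiii), (xiv), derive Q, F.
Round 3 — (iv), derive E7.
Round 4 — (iii), derive G.
Round 5 — (v), derive P.
P first appears in round 5.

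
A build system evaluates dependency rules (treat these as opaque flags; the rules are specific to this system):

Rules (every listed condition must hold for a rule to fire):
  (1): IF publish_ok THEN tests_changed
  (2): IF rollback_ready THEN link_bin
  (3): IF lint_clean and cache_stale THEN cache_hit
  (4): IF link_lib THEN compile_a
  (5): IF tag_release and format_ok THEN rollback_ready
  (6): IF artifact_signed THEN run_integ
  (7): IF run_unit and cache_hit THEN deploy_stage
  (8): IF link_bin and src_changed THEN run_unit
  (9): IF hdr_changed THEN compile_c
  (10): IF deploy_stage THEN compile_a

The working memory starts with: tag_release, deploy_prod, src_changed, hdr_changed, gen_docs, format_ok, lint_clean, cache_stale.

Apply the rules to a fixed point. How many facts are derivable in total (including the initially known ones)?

Round 1 — (3), (5), (9), derive cache_hit, rollback_ready, compile_c.
Round 2 — (2), derive link_bin.
Round 3 — (8), derive run_unit.
Round 4 — (7), derive deploy_stage.
Round 5 — (10), derive compile_a.
Closure: {cache_hit, cache_stale, compile_a, compile_c, deploy_prod, deploy_stage, format_ok, gen_docs, hdr_changed, link_bin, lint_clean, rollback_ready, run_unit, src_changed, tag_release} — 15 facts.

15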